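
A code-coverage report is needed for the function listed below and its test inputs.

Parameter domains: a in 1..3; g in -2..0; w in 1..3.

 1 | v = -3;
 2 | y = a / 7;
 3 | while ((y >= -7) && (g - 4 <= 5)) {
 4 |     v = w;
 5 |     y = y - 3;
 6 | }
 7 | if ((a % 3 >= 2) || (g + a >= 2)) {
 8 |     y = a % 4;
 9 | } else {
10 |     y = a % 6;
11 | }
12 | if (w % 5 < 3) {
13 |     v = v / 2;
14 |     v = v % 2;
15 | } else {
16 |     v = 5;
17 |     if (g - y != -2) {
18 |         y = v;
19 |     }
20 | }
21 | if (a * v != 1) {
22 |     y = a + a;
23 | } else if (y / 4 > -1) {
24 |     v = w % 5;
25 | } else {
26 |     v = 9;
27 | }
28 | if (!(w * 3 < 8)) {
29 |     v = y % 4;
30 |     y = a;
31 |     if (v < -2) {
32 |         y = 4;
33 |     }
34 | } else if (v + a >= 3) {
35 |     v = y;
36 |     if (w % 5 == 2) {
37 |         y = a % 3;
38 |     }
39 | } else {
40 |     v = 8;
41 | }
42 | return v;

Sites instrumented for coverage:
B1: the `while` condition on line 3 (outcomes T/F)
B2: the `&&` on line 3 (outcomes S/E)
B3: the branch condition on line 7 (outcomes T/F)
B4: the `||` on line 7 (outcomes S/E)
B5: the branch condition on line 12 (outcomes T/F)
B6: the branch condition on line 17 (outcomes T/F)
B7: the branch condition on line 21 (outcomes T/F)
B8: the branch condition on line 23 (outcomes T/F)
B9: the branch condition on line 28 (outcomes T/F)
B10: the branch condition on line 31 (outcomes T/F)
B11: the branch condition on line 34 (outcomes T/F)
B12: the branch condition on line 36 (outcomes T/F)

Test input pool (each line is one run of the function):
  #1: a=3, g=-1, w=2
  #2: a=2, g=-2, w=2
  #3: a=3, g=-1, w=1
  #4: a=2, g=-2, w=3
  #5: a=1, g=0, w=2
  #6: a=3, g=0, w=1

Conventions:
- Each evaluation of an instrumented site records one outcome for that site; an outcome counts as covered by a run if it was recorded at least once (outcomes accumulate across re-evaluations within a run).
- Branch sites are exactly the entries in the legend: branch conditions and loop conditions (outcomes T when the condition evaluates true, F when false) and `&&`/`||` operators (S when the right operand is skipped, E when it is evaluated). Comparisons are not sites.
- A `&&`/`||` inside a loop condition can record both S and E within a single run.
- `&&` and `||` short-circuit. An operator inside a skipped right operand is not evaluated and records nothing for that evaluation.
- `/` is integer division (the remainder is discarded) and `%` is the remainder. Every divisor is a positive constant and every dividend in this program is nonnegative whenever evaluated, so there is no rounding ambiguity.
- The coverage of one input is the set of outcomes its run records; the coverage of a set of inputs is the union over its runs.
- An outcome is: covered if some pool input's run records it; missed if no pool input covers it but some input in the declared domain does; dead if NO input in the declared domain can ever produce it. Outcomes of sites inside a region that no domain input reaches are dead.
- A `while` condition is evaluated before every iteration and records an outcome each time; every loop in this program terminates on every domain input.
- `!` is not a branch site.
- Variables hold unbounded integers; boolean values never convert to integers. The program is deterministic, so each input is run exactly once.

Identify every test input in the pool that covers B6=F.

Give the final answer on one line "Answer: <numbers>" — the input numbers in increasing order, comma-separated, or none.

input #1 (a=3, g=-1, w=2): does not record B6=F
input #2 (a=2, g=-2, w=2): does not record B6=F
input #3 (a=3, g=-1, w=1): does not record B6=F
input #4 (a=2, g=-2, w=3): does not record B6=F
input #5 (a=1, g=0, w=2): does not record B6=F
input #6 (a=3, g=0, w=1): does not record B6=F

Answer: none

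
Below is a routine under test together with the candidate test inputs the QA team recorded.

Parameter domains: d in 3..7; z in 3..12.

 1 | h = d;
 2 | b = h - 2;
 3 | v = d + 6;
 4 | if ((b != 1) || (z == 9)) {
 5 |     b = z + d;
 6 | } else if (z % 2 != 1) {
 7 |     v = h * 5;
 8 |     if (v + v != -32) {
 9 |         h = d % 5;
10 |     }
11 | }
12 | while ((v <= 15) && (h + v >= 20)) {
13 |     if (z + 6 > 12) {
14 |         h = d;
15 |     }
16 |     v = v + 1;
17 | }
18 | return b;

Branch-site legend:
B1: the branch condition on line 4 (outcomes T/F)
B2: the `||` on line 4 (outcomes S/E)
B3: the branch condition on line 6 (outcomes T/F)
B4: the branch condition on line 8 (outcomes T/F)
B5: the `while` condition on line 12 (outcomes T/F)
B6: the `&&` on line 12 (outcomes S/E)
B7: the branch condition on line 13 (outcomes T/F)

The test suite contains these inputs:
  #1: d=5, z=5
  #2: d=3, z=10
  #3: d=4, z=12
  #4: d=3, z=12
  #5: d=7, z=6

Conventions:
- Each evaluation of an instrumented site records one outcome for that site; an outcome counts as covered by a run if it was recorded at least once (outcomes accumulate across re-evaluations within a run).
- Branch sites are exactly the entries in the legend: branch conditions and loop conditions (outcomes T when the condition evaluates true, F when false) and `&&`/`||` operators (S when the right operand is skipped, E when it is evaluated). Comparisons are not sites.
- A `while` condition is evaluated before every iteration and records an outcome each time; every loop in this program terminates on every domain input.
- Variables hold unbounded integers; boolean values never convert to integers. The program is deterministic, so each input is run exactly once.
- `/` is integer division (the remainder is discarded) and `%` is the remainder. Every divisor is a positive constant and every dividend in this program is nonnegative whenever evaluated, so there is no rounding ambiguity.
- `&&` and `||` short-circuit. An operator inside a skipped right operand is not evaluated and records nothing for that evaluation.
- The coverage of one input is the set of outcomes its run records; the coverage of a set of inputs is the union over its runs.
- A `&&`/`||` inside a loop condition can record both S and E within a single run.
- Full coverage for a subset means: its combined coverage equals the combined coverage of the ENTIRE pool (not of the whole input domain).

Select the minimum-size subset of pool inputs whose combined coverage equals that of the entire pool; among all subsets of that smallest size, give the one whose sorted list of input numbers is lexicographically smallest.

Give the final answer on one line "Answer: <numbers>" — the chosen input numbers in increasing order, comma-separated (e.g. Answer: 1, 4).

input #1, d=5, z=5: events B2->S, B1->T, B6->E, B5->F; outcomes B1=T, B2=S, B5=F, B6=E
input #2, d=3, z=10: events B2->E, B1->F, B3->T, B4->T, B6->E, B5->F; outcomes B1=F, B2=E, B3=T, B4=T, B5=F, B6=E
input #3, d=4, z=12: events B2->S, B1->T, B6->E, B5->F; outcomes B1=T, B2=S, B5=F, B6=E
input #4, d=3, z=12: events B2->E, B1->F, B3->T, B4->T, B6->E, B5->F; outcomes B1=F, B2=E, B3=T, B4=T, B5=F, B6=E
input #5, d=7, z=6: events B2->S, B1->T, B6->E, B5->T, B7->F, B6->E, B5->T, B7->F, B6->E, B5->T, B7->F, B6->S, B5->F; outcomes B1=T, B2=S, B5=T, B5=F, B6=S, B6=E, B7=F
union over all inputs: B1=T, B1=F, B2=S, B2=E, B3=T, B4=T, B5=T, B5=F, B6=S, B6=E, B7=F (11 outcomes)
every size-1 subset falls short of the 11 outcomes (best: 7/11)
at size 2, {2, 5} reaches all 11 outcomes; every lexicographically earlier size-2 subset fails

Answer: 2, 5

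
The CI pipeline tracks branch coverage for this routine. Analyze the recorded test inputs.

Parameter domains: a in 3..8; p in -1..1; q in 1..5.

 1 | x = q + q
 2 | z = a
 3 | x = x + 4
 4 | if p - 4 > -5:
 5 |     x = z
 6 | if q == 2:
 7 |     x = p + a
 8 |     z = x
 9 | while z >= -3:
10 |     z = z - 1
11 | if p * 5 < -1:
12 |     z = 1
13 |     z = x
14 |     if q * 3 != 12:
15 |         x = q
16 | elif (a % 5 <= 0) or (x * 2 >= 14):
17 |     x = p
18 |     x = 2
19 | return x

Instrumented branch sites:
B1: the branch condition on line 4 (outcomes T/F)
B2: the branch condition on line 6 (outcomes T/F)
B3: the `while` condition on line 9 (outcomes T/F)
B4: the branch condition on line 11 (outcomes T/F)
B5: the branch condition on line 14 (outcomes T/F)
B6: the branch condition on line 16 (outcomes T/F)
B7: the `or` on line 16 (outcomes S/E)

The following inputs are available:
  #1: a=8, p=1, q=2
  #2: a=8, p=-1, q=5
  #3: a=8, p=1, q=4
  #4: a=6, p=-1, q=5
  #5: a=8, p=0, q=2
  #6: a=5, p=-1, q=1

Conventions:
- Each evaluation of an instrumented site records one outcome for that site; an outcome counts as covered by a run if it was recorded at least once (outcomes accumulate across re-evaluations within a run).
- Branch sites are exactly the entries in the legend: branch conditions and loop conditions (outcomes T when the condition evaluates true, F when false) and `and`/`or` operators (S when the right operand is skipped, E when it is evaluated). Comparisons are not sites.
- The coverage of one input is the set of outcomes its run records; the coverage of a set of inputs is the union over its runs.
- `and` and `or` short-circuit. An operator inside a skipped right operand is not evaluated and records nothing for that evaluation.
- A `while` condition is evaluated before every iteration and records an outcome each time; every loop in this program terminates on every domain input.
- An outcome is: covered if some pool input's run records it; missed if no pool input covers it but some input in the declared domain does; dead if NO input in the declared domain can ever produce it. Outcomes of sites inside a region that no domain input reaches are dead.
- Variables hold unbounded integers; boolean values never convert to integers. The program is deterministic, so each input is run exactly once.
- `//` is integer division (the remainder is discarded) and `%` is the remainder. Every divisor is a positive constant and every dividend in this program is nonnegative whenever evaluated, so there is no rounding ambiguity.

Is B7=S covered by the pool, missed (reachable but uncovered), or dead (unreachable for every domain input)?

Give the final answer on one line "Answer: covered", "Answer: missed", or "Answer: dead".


no pool input records B7=S
but domain input (a=5, p=0, q=1) does record it -> reachable, so missed
Answer: missed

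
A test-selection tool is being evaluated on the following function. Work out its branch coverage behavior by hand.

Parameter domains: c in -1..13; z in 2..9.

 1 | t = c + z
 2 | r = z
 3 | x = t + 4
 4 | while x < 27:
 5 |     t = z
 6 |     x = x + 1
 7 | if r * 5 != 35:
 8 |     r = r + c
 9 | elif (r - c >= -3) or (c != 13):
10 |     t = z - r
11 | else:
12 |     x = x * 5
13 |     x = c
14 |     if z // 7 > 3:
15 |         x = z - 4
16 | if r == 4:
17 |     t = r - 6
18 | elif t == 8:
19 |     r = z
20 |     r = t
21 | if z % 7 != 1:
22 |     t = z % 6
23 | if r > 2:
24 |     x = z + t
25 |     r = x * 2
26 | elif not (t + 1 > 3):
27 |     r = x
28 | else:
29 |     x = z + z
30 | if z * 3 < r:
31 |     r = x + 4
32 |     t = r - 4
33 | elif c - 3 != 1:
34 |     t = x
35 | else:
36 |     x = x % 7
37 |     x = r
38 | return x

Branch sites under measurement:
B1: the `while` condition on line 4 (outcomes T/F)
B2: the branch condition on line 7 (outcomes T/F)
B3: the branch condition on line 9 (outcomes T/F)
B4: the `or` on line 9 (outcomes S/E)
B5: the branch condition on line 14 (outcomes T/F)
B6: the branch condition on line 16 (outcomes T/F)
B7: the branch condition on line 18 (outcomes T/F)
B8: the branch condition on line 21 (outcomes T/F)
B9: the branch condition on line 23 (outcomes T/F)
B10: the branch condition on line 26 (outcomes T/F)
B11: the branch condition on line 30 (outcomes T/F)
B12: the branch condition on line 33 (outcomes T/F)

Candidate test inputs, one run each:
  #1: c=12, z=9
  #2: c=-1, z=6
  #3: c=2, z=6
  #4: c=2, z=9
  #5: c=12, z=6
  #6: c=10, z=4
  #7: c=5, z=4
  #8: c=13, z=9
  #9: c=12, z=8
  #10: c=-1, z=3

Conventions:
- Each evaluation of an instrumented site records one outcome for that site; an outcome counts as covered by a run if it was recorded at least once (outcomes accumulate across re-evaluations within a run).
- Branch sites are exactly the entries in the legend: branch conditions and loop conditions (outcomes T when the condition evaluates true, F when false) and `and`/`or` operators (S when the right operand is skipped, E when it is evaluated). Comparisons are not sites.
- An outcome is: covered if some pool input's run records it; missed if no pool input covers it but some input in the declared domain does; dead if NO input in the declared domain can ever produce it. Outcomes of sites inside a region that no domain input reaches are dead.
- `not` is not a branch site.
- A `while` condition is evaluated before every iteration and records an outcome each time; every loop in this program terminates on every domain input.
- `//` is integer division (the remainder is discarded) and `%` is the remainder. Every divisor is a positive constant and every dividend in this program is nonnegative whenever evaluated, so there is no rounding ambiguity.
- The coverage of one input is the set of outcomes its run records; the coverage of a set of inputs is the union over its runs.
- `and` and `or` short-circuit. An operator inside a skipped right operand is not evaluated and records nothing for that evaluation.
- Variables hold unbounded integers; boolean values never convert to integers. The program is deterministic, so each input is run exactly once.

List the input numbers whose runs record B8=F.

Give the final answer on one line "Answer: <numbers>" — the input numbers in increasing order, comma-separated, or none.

input #1 (c=12, z=9): never hits B8=F
input #2 (c=-1, z=6): never hits B8=F
input #3 (c=2, z=6): never hits B8=F
input #4 (c=2, z=9): never hits B8=F
input #5 (c=12, z=6): never hits B8=F
input #6 (c=10, z=4): never hits B8=F
input #7 (c=5, z=4): never hits B8=F
input #8 (c=13, z=9): never hits B8=F
input #9 (c=12, z=8): hits B8=F
input #10 (c=-1, z=3): never hits B8=F

Answer: 9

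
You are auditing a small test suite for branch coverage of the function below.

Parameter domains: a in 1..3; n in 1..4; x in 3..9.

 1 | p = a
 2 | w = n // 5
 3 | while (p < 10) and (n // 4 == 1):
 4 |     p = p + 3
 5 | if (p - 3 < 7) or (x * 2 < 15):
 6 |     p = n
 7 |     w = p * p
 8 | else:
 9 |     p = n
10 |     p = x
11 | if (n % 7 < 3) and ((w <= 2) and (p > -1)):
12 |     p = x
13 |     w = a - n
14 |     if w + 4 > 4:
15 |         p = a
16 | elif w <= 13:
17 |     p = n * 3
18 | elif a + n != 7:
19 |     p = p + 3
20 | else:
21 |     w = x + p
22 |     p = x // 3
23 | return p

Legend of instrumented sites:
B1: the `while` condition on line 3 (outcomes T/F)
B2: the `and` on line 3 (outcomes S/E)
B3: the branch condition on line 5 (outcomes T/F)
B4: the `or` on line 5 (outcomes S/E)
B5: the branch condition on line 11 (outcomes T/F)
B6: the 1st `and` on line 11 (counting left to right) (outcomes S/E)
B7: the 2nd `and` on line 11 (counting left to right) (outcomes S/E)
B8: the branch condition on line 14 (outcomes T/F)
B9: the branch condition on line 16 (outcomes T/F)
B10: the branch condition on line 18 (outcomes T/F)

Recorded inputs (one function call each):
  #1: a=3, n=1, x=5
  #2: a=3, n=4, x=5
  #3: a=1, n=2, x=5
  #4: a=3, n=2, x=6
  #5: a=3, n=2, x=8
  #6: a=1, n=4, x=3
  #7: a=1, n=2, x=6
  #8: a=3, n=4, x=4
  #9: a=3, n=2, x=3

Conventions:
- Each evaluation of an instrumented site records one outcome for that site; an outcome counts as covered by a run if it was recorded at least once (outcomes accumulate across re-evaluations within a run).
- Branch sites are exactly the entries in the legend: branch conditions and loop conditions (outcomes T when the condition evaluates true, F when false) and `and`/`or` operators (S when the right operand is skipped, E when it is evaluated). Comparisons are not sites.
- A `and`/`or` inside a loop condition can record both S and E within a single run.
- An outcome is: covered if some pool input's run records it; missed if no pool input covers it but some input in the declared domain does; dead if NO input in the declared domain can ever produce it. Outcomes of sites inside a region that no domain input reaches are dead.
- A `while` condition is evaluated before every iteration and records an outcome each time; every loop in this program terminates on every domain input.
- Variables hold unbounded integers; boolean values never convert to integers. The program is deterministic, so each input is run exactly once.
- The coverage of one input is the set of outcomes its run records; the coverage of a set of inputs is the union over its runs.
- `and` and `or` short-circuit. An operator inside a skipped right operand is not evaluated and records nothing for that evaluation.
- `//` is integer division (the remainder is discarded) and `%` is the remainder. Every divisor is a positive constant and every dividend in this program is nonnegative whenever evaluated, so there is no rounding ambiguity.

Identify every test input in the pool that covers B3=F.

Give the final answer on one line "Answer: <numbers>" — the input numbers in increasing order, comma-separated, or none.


input #1 (a=3, n=1, x=5): does not produce B3=F
input #2 (a=3, n=4, x=5): does not produce B3=F
input #3 (a=1, n=2, x=5): does not produce B3=F
input #4 (a=3, n=2, x=6): does not produce B3=F
input #5 (a=3, n=2, x=8): does not produce B3=F
input #6 (a=1, n=4, x=3): does not produce B3=F
input #7 (a=1, n=2, x=6): does not produce B3=F
input #8 (a=3, n=4, x=4): does not produce B3=F
input #9 (a=3, n=2, x=3): does not produce B3=F
Answer: none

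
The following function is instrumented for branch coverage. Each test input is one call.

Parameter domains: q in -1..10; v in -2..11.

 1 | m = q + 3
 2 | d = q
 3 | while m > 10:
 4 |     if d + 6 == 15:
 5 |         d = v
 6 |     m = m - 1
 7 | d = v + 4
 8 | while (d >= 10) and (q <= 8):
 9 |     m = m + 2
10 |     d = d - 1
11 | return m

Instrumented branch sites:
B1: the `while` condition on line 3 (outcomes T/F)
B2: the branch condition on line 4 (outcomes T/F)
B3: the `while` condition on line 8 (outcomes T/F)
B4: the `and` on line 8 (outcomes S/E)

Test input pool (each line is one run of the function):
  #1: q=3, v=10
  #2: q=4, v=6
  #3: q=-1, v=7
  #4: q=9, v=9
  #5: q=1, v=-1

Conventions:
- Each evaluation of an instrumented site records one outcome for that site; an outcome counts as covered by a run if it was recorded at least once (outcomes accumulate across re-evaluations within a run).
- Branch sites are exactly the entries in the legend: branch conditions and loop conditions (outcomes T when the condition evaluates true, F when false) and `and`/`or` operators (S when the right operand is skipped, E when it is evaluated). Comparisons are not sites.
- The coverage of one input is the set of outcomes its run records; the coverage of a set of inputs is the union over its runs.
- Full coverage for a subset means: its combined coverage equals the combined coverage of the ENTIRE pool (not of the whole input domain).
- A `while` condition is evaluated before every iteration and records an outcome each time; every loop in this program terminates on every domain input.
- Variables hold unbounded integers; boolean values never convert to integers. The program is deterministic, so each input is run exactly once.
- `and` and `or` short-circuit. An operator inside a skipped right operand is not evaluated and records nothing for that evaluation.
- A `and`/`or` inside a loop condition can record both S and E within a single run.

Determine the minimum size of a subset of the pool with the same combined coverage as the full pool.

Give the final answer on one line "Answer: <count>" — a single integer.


run #1 (q=3, v=10) runs B1->F, B4->E, B3->T, B4->E, B3->T, B4->E, B3->T, B4->E, B3->T, B4->E, B3->T, B4->S, B3->F; records B1=F, B3=T, B3=F, B4=S, B4=E
run #2 (q=4, v=6) runs B1->F, B4->E, B3->T, B4->S, B3->F; records B1=F, B3=T, B3=F, B4=S, B4=E
run #3 (q=-1, v=7) runs B1->F, B4->E, B3->T, B4->E, B3->T, B4->S, B3->F; records B1=F, B3=T, B3=F, B4=S, B4=E
run #4 (q=9, v=9) runs B1->T, B2->T, B1->T, B2->T, B1->F, B4->E, B3->F; records B1=T, B1=F, B2=T, B3=F, B4=E
run #5 (q=1, v=-1) runs B1->F, B4->S, B3->F; records B1=F, B3=F, B4=S
together the pool reaches 7 outcomes: B1=T, B1=F, B2=T, B3=T, B3=F, B4=S, B4=E
no size-1 subset reaches all 7 outcomes (best union: 5/7)
the canonical winner is {1, 4}: size 2, full 7-outcome coverage, earliest index list among size-2 covers
Answer: 2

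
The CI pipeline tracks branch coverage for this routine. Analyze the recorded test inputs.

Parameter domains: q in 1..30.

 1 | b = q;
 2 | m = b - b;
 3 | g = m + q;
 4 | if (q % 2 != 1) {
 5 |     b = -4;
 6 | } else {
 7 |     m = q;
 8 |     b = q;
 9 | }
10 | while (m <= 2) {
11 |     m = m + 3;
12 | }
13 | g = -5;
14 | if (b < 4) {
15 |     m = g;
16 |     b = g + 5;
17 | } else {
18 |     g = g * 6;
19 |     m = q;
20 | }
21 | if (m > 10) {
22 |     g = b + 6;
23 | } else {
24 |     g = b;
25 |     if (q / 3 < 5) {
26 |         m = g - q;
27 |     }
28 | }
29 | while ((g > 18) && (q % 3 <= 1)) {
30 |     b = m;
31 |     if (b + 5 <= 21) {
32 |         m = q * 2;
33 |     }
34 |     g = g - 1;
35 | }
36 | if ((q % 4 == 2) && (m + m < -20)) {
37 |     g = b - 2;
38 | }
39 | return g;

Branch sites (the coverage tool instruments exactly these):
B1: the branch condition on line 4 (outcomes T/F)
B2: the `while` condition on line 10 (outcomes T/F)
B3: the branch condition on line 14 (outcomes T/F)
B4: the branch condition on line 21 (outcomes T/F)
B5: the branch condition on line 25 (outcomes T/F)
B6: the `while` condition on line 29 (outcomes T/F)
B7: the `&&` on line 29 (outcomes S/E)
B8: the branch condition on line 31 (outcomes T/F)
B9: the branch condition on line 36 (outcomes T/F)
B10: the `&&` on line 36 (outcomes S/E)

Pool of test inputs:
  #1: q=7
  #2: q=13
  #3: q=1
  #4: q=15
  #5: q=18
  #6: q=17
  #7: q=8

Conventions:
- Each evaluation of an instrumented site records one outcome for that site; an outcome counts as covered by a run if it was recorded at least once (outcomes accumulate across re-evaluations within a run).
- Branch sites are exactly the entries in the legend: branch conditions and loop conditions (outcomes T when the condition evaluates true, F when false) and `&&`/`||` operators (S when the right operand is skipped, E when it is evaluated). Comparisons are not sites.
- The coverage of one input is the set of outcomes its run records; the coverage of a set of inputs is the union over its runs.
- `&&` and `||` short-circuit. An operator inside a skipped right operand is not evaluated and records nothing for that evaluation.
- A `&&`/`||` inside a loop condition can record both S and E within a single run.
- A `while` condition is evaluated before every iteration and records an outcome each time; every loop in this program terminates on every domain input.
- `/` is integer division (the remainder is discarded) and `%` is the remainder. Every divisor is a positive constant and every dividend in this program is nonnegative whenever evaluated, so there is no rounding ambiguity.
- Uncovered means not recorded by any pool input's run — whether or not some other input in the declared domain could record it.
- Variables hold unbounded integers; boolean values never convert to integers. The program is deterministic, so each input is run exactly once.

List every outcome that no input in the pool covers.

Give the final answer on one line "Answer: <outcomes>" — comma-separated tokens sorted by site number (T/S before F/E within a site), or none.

run #1 (q=7) runs B1->F, B2->F, B3->F, B4->F, B5->T, B7->S, B6->F, B10->S, B9->F; records B1=F, B2=F, B3=F, B4=F, B5=T, B6=F, B7=S, B9=F, B10=S
run #2 (q=13) runs B1->F, B2->F, B3->F, B4->T, B7->E, B6->T, B8->T, B7->S, B6->F, B10->S, B9->F; records B1=F, B2=F, B3=F, B4=T, B6=T, B6=F, B7=S, B7=E, B8=T, B9=F, B10=S
run #3 (q=1) runs B1->F, B2->T, B2->F, B3->T, B4->F, B5->T, B7->S, B6->F, B10->S, B9->F; records B1=F, B2=T, B2=F, B3=T, B4=F, B5=T, B6=F, B7=S, B9=F, B10=S
run #4 (q=15) runs B1->F, B2->F, B3->F, B4->T, B7->E, B6->T, B8->T, B7->E, B6->T, B8->F, B7->E, B6->T, B8->F, B7->S, ...; records B1=F, B2=F, B3=F, B4=T, B6=T, B6=F, B7=S, B7=E, B8=T, B8=F, B9=F, B10=S
run #5 (q=18) runs B1->T, B2->T, B2->F, B3->T, B4->F, B5->F, B7->S, B6->F, B10->E, B9->F; records B1=T, B2=T, B2=F, B3=T, B4=F, B5=F, B6=F, B7=S, B9=F, B10=E
run #6 (q=17) runs B1->F, B2->F, B3->F, B4->T, B7->E, B6->F, B10->S, B9->F; records B1=F, B2=F, B3=F, B4=T, B6=F, B7=E, B9=F, B10=S
run #7 (q=8) runs B1->T, B2->T, B2->F, B3->T, B4->F, B5->T, B7->S, B6->F, B10->S, B9->F; records B1=T, B2=T, B2=F, B3=T, B4=F, B5=T, B6=F, B7=S, B9=F, B10=S
union over the pool: B1=T, B1=F, B2=T, B2=F, B3=T, B3=F, B4=T, B4=F, B5=T, B5=F, B6=T, B6=F, B7=S, B7=E, B8=T, B8=F, B9=F, B10=S, B10=E
uncovered (1 of 20): B9=T

Answer: B9=T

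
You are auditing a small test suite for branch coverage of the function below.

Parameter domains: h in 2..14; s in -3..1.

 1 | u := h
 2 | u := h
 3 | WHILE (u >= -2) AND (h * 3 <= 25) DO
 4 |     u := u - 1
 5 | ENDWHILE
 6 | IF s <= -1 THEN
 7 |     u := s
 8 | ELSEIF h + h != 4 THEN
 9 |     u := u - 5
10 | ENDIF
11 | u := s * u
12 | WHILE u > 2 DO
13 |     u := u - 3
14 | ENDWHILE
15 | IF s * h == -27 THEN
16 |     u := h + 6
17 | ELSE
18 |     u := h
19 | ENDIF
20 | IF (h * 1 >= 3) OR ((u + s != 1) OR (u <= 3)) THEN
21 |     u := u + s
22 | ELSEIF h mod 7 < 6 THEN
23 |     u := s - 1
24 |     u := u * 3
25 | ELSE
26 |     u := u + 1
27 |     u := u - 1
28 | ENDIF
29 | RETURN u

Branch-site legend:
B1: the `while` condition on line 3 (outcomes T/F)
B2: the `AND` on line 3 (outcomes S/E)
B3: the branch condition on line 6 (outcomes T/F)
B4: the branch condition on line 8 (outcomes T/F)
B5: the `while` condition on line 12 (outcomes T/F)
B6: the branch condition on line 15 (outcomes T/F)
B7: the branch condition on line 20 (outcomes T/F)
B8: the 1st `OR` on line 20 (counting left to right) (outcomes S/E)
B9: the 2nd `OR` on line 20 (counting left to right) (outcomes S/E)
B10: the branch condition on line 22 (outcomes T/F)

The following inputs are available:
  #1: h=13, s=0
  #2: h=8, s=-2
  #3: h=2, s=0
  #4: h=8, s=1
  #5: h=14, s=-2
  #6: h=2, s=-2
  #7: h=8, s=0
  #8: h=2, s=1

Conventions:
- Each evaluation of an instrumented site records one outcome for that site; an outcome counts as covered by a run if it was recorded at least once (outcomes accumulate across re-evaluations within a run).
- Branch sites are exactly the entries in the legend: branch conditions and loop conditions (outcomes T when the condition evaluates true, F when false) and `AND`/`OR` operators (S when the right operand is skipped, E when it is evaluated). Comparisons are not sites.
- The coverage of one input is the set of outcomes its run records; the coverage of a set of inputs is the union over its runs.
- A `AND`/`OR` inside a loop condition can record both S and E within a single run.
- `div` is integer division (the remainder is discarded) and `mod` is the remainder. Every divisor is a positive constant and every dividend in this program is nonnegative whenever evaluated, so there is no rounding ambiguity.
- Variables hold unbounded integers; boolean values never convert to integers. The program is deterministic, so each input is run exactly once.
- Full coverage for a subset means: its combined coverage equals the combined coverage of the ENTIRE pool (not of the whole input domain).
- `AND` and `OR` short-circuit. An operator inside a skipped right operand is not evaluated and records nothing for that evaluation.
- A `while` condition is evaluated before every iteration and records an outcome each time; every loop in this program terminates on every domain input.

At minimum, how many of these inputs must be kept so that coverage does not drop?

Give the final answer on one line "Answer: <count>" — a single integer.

input #1, h=13, s=0: events B2->E, B1->F, B3->F, B4->T, B5->F, B6->F, B8->S, B7->T; outcomes B1=F, B2=E, B3=F, B4=T, B5=F, B6=F, B7=T, B8=S
input #2, h=8, s=-2: events B2->E, B1->T, B2->E, B1->T, B2->E, B1->T, B2->E, B1->T, B2->E, B1->T, B2->E, B1->T, B2->E, B1->T, ...; outcomes B1=T, B1=F, B2=S, B2=E, B3=T, B5=T, B5=F, B6=F, B7=T, B8=S
input #3, h=2, s=0: events B2->E, B1->T, B2->E, B1->T, B2->E, B1->T, B2->E, B1->T, B2->E, B1->T, B2->S, B1->F, B3->F, B4->F, ...; outcomes B1=T, B1=F, B2=S, B2=E, B3=F, B4=F, B5=F, B6=F, B7=T, B8=E, B9=S
input #4, h=8, s=1: events B2->E, B1->T, B2->E, B1->T, B2->E, B1->T, B2->E, B1->T, B2->E, B1->T, B2->E, B1->T, B2->E, B1->T, ...; outcomes B1=T, B1=F, B2=S, B2=E, B3=F, B4=T, B5=F, B6=F, B7=T, B8=S
input #5, h=14, s=-2: events B2->E, B1->F, B3->T, B5->T, B5->F, B6->F, B8->S, B7->T; outcomes B1=F, B2=E, B3=T, B5=T, B5=F, B6=F, B7=T, B8=S
input #6, h=2, s=-2: events B2->E, B1->T, B2->E, B1->T, B2->E, B1->T, B2->E, B1->T, B2->E, B1->T, B2->S, B1->F, B3->T, B5->T, ...; outcomes B1=T, B1=F, B2=S, B2=E, B3=T, B5=T, B5=F, B6=F, B7=T, B8=E, B9=S
input #7, h=8, s=0: events B2->E, B1->T, B2->E, B1->T, B2->E, B1->T, B2->E, B1->T, B2->E, B1->T, B2->E, B1->T, B2->E, B1->T, ...; outcomes B1=T, B1=F, B2=S, B2=E, B3=F, B4=T, B5=F, B6=F, B7=T, B8=S
input #8, h=2, s=1: events B2->E, B1->T, B2->E, B1->T, B2->E, B1->T, B2->E, B1->T, B2->E, B1->T, B2->S, B1->F, B3->F, B4->F, ...; outcomes B1=T, B1=F, B2=S, B2=E, B3=F, B4=F, B5=F, B6=F, B7=T, B8=E, B9=S
the full pool covers 15 outcomes: B1=T, B1=F, B2=S, B2=E, B3=T, B3=F, B4=T, B4=F, B5=T, B5=F, B6=F, B7=T, B8=S, B8=E, B9=S
no size-1 subset reaches all 15 outcomes (best union: 11/15)
no size-2 subset reaches all 15 outcomes (best union: 14/15)
the canonical winner is {1, 2, 3}: size 3, full 15-outcome coverage, earliest index list among size-3 covers

Answer: 3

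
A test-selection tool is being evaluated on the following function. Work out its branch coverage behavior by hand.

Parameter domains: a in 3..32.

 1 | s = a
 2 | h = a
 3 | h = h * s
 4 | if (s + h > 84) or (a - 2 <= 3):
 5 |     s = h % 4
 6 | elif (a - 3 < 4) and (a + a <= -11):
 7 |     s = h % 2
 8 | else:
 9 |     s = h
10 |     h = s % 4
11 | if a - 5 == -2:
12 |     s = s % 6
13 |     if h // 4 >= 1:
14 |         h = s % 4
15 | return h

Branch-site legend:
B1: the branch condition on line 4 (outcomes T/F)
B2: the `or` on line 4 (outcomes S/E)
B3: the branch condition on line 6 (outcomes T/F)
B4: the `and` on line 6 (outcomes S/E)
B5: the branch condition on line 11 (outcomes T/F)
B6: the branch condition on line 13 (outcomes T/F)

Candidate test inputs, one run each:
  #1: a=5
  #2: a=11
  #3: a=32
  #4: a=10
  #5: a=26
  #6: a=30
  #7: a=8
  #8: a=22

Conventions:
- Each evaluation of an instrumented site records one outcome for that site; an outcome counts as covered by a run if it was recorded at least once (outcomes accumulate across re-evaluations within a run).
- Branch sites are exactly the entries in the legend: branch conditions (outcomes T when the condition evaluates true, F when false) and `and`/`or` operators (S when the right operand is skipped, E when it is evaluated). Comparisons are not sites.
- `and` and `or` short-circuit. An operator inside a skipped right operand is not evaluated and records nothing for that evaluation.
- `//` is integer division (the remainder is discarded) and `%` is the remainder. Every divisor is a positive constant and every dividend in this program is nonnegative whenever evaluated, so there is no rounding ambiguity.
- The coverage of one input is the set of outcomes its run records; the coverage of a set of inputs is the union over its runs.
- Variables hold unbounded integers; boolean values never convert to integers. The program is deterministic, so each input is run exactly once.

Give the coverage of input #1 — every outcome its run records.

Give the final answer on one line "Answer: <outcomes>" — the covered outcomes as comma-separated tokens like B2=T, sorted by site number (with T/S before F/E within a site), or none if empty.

Event log for input #1 (a=5):
  B2->E, B1->T, B5->F
deduplicating events, the covered set is: B1=T, B2=E, B5=F

Answer: B1=T, B2=E, B5=F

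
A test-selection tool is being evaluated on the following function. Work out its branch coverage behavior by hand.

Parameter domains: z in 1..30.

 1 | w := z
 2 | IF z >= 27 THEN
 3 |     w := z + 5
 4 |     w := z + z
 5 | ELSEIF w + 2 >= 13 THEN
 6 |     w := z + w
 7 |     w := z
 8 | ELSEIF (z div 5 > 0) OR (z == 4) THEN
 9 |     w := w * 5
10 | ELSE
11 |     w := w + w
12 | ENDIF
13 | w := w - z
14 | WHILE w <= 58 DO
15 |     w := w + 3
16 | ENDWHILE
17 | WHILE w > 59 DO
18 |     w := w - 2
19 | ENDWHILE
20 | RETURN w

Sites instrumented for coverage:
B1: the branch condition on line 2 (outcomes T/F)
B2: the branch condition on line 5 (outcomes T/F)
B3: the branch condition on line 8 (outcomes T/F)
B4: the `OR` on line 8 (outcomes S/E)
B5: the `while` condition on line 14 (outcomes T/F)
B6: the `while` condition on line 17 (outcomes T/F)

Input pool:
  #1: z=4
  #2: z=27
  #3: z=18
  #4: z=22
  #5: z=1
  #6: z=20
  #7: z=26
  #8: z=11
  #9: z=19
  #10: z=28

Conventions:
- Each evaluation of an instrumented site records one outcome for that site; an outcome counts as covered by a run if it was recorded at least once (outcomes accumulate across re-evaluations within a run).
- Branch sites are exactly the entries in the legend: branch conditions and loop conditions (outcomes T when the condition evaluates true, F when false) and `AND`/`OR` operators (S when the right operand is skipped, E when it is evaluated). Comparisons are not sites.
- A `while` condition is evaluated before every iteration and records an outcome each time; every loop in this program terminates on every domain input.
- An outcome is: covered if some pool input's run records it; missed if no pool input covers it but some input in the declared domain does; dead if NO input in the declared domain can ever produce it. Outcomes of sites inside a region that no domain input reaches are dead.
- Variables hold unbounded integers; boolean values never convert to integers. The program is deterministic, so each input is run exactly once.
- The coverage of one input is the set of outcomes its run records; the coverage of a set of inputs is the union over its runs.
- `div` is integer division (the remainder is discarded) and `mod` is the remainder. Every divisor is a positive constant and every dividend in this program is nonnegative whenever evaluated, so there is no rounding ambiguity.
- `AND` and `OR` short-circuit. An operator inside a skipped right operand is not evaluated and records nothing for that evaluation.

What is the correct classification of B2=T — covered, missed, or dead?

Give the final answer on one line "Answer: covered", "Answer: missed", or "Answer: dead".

B2=T is recorded by pool input(s) 3, 4, 6, 7, 8, 9 -> covered

Answer: covered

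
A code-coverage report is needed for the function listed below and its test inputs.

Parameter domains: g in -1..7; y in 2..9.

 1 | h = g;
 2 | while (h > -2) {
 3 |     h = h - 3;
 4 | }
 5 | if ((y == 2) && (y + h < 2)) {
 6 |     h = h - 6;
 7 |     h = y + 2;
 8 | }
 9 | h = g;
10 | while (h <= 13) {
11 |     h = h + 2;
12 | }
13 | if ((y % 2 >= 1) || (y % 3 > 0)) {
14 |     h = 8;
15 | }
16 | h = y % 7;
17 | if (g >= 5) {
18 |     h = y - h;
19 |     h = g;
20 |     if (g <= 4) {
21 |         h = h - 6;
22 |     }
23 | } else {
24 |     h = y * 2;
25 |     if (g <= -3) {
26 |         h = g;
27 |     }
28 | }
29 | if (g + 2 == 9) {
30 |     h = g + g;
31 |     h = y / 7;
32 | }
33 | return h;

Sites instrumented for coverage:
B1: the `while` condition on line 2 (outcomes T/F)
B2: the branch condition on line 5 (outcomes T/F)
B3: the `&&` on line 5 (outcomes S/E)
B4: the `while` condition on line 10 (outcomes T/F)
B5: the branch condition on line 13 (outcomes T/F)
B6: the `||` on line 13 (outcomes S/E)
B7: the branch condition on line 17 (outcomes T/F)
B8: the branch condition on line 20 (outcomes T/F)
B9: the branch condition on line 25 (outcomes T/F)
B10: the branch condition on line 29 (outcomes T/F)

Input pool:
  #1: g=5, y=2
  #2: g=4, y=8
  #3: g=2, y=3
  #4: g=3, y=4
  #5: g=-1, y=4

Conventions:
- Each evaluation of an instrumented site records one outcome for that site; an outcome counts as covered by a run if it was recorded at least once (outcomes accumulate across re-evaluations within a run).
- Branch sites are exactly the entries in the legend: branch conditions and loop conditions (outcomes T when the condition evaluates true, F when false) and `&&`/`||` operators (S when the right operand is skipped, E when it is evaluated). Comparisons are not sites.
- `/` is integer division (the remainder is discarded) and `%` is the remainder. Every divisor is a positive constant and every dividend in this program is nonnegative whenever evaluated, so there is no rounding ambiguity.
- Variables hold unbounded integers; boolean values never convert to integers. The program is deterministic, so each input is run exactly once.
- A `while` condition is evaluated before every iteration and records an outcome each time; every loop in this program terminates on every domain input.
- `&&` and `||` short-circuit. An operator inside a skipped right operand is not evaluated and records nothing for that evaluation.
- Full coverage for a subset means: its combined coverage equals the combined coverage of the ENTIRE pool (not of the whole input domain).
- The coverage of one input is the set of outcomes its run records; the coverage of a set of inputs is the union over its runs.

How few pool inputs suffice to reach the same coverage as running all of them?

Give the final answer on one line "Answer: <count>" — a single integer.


run #1 (g=5, y=2) records B1=T, B1=F, B2=T, B3=E, B4=T, B4=F, B5=T, B6=E, B7=T, B8=F, B10=F
run #2 (g=4, y=8) records B1=T, B1=F, B2=F, B3=S, B4=T, B4=F, B5=T, B6=E, B7=F, B9=F, B10=F
run #3 (g=2, y=3) records B1=T, B1=F, B2=F, B3=S, B4=T, B4=F, B5=T, B6=S, B7=F, B9=F, B10=F
run #4 (g=3, y=4) records B1=T, B1=F, B2=F, B3=S, B4=T, B4=F, B5=T, B6=E, B7=F, B9=F, B10=F
run #5 (g=-1, y=4) records B1=T, B1=F, B2=F, B3=S, B4=T, B4=F, B5=T, B6=E, B7=F, B9=F, B10=F
together the pool reaches 16 outcomes: B1=T, B1=F, B2=T, B2=F, B3=S, B3=E, B4=T, B4=F, B5=T, B6=S, B6=E, B7=T, B7=F, B8=F, B9=F, B10=F
size 1 is not enough: best union over all size-1 subsets is 11/16
the canonical winner is {1, 3}: size 2, full 16-outcome coverage, earliest index list among size-2 covers
Answer: 2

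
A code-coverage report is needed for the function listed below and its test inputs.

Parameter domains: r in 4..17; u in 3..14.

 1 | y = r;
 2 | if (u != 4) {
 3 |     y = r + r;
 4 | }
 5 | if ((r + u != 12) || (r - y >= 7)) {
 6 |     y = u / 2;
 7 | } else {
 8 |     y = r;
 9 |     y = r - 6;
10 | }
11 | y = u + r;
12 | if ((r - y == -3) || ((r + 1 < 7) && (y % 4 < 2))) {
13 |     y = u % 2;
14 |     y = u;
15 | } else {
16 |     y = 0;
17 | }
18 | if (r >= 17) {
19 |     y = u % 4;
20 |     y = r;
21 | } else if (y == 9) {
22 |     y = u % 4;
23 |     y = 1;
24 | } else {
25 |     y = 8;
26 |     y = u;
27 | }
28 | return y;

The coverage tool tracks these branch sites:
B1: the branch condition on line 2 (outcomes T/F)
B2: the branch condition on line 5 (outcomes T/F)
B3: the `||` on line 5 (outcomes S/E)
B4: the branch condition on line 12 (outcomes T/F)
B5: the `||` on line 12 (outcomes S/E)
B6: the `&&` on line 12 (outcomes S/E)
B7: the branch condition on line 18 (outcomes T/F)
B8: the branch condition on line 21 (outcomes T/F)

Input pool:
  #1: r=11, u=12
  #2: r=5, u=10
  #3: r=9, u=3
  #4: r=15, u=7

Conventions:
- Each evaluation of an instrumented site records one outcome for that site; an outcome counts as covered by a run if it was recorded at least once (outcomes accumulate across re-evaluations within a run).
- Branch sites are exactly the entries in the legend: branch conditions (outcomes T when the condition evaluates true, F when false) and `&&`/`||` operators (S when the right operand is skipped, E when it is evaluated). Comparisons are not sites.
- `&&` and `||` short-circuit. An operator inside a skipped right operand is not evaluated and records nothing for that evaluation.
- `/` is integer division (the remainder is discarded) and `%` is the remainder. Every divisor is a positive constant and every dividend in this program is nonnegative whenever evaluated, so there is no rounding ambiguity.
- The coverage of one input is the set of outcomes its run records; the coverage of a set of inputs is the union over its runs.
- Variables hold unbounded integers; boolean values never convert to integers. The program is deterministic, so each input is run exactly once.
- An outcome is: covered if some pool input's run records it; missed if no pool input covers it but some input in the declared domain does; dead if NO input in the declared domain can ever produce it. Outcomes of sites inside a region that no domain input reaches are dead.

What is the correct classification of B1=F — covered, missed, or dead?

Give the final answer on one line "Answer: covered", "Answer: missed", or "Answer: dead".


no pool input records B1=F
but domain input (r=4, u=4) does record it -> reachable, so missed
Answer: missed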